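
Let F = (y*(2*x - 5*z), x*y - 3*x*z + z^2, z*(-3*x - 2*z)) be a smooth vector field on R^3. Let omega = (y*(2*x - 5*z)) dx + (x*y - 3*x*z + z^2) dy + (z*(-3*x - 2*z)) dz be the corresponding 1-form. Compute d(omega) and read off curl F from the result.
d(omega) = (3*x - 2*z) dy ∧ dz + (-5*y + 3*z) dz ∧ dx + (-2*x + y + 2*z) dx ∧ dy; curl F = (3*x - 2*z, -5*y + 3*z, -2*x + y + 2*z)

d omega = sum_{i<j} (∂f_j/∂x_i - ∂f_i/∂x_j) dx_i ∧ dx_j. Under the identification (dy ∧ dz, dz ∧ dx, dx ∧ dy) ↔ (e_x, e_y, e_z), the coefficients are exactly the components of curl F. Compute:
  ∂R/∂y - ∂Q/∂z = (0) - (-3*x + 2*z) = 3*x - 2*z
  ∂P/∂z - ∂R/∂x = (-5*y) - (-3*z) = -5*y + 3*z
  ∂Q/∂x - ∂P/∂y = (y - 3*z) - (2*x - 5*z) = -2*x + y + 2*z.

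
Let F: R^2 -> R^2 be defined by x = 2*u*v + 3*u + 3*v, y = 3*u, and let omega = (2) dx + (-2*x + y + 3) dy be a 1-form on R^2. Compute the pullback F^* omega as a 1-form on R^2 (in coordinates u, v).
F^* omega = (-12*u*v - 9*u - 14*v + 15) du + (4*u + 6) dv

Using F^*(f dg) = (f ∘ F) d(g ∘ F), substitute each coordinate x_i by F_i(u, v) in f_i, and replace dx_i by d F_i = (∂F_i/∂u) du + (∂F_i/∂v) dv.
  For the x component: f_1(F) = 2; d F_1 = (2*v + 3) du + (2*u + 3) dv
  For the y component: f_2(F) = -4*u*v - 3*u - 6*v + 3; d F_2 = (3) du + (0) dv
Combining and collecting du, dv coefficients:
  coeff of du: -12*u*v - 9*u - 14*v + 15
  coeff of dv: 4*u + 6
F^* omega = (-12*u*v - 9*u - 14*v + 15) du + (4*u + 6) dv.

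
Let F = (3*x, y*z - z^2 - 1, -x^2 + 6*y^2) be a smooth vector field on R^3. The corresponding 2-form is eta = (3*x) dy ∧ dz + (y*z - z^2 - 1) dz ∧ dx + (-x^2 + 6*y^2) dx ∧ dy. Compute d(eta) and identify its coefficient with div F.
d(eta) = (z + 3) dx ∧ dy ∧ dz; div F = z + 3

For a 2-form in R^3 of the form above, applying d gives a 3-form with coefficient ∂P/∂x + ∂Q/∂y + ∂R/∂z:
  ∂P/∂x = 3
  ∂Q/∂y = z
  ∂R/∂z = 0
Sum = z + 3, which is exactly div F.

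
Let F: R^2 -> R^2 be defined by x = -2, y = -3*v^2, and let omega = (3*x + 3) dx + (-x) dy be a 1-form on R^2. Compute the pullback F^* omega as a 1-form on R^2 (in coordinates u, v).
F^* omega = (-12*v) dv

Using F^*(f dg) = (f ∘ F) d(g ∘ F), substitute each coordinate x_i by F_i(u, v) in f_i, and replace dx_i by d F_i = (∂F_i/∂u) du + (∂F_i/∂v) dv.
  For the x component: f_1(F) = -3; d F_1 = (0) du + (0) dv
  For the y component: f_2(F) = 2; d F_2 = (0) du + (-6*v) dv
Combining and collecting du, dv coefficients:
  coeff of du: 0
  coeff of dv: -12*v
F^* omega = (-12*v) dv.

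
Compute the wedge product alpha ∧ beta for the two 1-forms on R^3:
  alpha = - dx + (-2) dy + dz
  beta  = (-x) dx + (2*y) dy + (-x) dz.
alpha ∧ beta = (-2*x - 2*y) dx ∧ dy + (2*x) dx ∧ dz + (2*x - 2*y) dy ∧ dz

Distribute the wedge, using dx_i ∧ dx_j = -dx_j ∧ dx_i and dx_i ∧ dx_i = 0. For each pair (i, j) with i < j, the coefficient of dx_i ∧ dx_j in alpha ∧ beta is (alpha_i * beta_j - alpha_j * beta_i). Collecting: alpha ∧ beta = (-2*x - 2*y) dx ∧ dy + (2*x) dx ∧ dz + (2*x - 2*y) dy ∧ dz.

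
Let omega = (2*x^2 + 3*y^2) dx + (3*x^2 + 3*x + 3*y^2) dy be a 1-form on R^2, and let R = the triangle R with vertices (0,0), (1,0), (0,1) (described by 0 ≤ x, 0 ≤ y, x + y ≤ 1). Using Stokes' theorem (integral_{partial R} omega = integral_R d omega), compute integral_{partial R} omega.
integral_(partial R) omega = 3/2

Stokes: integral_partial_R omega = integral_R d omega with d omega = (∂Q/∂x - ∂P/∂y) dx ∧ dy.
  ∂Q/∂x = 6*x + 3
  ∂P/∂y = 6*y
  integrand = ∂Q/∂x - ∂P/∂y = 6*x - 6*y + 3.
Integrating over R: integral_0^1 integral_0^{1-x} (6*x - 6*y + 3) dy dx = 3/2.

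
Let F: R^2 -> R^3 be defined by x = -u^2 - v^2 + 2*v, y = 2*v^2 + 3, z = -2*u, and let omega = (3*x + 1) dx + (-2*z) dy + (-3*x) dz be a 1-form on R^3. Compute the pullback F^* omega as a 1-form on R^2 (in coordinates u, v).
F^* omega = (6*u^3 - 6*u^2 + 6*u*v^2 - 12*u*v - 2*u - 6*v^2 + 12*v) du + (6*u^2*v - 6*u^2 + 16*u*v + 6*v^3 - 18*v^2 + 10*v + 2) dv

Using F^*(f dg) = (f ∘ F) d(g ∘ F), substitute each coordinate x_i by F_i(u, v) in f_i, and replace dx_i by d F_i = (∂F_i/∂u) du + (∂F_i/∂v) dv.
  For the x component: f_1(F) = -3*u^2 - 3*v^2 + 6*v + 1; d F_1 = (-2*u) du + (2 - 2*v) dv
  For the y component: f_2(F) = 4*u; d F_2 = (0) du + (4*v) dv
  For the z component: f_3(F) = 3*u^2 + 3*v^2 - 6*v; d F_3 = (-2) du + (0) dv
Combining and collecting du, dv coefficients:
  coeff of du: 6*u^3 - 6*u^2 + 6*u*v^2 - 12*u*v - 2*u - 6*v^2 + 12*v
  coeff of dv: 6*u^2*v - 6*u^2 + 16*u*v + 6*v^3 - 18*v^2 + 10*v + 2
F^* omega = (6*u^3 - 6*u^2 + 6*u*v^2 - 12*u*v - 2*u - 6*v^2 + 12*v) du + (6*u^2*v - 6*u^2 + 16*u*v + 6*v^3 - 18*v^2 + 10*v + 2) dv.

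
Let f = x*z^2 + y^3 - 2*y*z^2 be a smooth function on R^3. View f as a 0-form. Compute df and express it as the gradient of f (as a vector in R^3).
df = (z^2) dx + (3*y^2 - 2*z^2) dy + (2*z*(x - 2*y)) dz; grad f = (z^2, 3*y^2 - 2*z^2, 2*z*(x - 2*y))

For a 0-form f, d f = (∂f/∂x) dx + (∂f/∂y) dy + (∂f/∂z) dz. The components of the vector representation are exactly the entries of grad f in Cartesian coordinates:
  ∂f/∂x = z^2
  ∂f/∂y = 3*y^2 - 2*z^2
  ∂f/∂z = 2*z*(x - 2*y).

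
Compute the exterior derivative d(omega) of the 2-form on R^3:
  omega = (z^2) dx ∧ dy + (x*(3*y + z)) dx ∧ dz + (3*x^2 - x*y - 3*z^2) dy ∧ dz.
d(omega) = (3*x - y + 2*z) dx ∧ dy ∧ dz

For a 2-form omega = sum_{i<j} g_{ij} dx_i ∧ dx_j, the exterior derivative is
  d(omega) = sum_{i<j} d(g_{ij}) ∧ dx_i ∧ dx_j = sum_{i<j, k} (∂g_{ij}/∂x_k) dx_k ∧ dx_i ∧ dx_j.
Expand each term, using dx_k ∧ dx_i ∧ dx_j = sgn(permutation) dx_{(a)} ∧ dx_{(b)} ∧ dx_{(c)} with (a < b < c) sorted:
  d(z^2) includes (∂/∂z)(z^2) dz = (2*z) dz, which multiplied by dx ∧ dy gives (2*z) dx ∧ dy ∧ dz
  d(x*(3*y + z)) includes (∂/∂y)(x*(3*y + z)) dy = (3*x) dy, which multiplied by dx ∧ dz gives (-3*x) dx ∧ dy ∧ dz
  d(3*x^2 - x*y - 3*z^2) includes (∂/∂x)(3*x^2 - x*y - 3*z^2) dx = (6*x - y) dx, which multiplied by dy ∧ dz gives (6*x - y) dx ∧ dy ∧ dz
Collecting like 3-forms: d(omega) = (3*x - y + 2*z) dx ∧ dy ∧ dz.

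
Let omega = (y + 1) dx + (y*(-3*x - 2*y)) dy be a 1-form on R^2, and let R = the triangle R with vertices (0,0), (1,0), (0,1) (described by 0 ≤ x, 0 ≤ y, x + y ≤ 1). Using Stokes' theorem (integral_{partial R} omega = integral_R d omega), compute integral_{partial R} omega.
integral_(partial R) omega = -1

Stokes: integral_partial_R omega = integral_R d omega with d omega = (∂Q/∂x - ∂P/∂y) dx ∧ dy.
  ∂Q/∂x = -3*y
  ∂P/∂y = 1
  integrand = ∂Q/∂x - ∂P/∂y = -3*y - 1.
Integrating over R: integral_0^1 integral_0^{1-x} (-3*y - 1) dy dx = -1.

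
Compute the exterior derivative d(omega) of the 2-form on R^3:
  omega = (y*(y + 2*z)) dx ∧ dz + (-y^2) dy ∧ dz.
d(omega) = (-2*y - 2*z) dx ∧ dy ∧ dz

For a 2-form omega = sum_{i<j} g_{ij} dx_i ∧ dx_j, the exterior derivative is
  d(omega) = sum_{i<j} d(g_{ij}) ∧ dx_i ∧ dx_j = sum_{i<j, k} (∂g_{ij}/∂x_k) dx_k ∧ dx_i ∧ dx_j.
Expand each term, using dx_k ∧ dx_i ∧ dx_j = sgn(permutation) dx_{(a)} ∧ dx_{(b)} ∧ dx_{(c)} with (a < b < c) sorted:
  d(y*(y + 2*z)) includes (∂/∂y)(y*(y + 2*z)) dy = (2*y + 2*z) dy, which multiplied by dx ∧ dz gives (-2*y - 2*z) dx ∧ dy ∧ dz
Collecting like 3-forms: d(omega) = (-2*y - 2*z) dx ∧ dy ∧ dz.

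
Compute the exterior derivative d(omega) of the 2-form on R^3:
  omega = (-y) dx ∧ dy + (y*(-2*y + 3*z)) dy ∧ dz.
d(omega) = 0

For a 2-form omega = sum_{i<j} g_{ij} dx_i ∧ dx_j, the exterior derivative is
  d(omega) = sum_{i<j} d(g_{ij}) ∧ dx_i ∧ dx_j = sum_{i<j, k} (∂g_{ij}/∂x_k) dx_k ∧ dx_i ∧ dx_j.
Expand each term, using dx_k ∧ dx_i ∧ dx_j = sgn(permutation) dx_{(a)} ∧ dx_{(b)} ∧ dx_{(c)} with (a < b < c) sorted:

Collecting like 3-forms: d(omega) = 0.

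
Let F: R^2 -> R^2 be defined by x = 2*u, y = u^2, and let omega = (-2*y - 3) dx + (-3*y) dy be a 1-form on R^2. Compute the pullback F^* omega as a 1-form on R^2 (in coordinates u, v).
F^* omega = (-6*u^3 - 4*u^2 - 6) du

Using F^*(f dg) = (f ∘ F) d(g ∘ F), substitute each coordinate x_i by F_i(u, v) in f_i, and replace dx_i by d F_i = (∂F_i/∂u) du + (∂F_i/∂v) dv.
  For the x component: f_1(F) = -2*u^2 - 3; d F_1 = (2) du + (0) dv
  For the y component: f_2(F) = -3*u^2; d F_2 = (2*u) du + (0) dv
Combining and collecting du, dv coefficients:
  coeff of du: -6*u^3 - 4*u^2 - 6
  coeff of dv: 0
F^* omega = (-6*u^3 - 4*u^2 - 6) du.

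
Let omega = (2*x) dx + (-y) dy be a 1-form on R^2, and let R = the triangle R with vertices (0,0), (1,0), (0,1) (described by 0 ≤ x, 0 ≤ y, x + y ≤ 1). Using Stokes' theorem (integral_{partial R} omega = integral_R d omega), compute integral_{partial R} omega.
integral_(partial R) omega = 0

Stokes: integral_partial_R omega = integral_R d omega with d omega = (∂Q/∂x - ∂P/∂y) dx ∧ dy.
  ∂Q/∂x = 0
  ∂P/∂y = 0
  integrand = ∂Q/∂x - ∂P/∂y = 0.
Integrating over R: integral_0^1 integral_0^{1-x} (0) dy dx = 0.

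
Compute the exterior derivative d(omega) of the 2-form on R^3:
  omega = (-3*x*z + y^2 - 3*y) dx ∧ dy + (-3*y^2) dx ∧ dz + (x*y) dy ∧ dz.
d(omega) = (-3*x + 7*y) dx ∧ dy ∧ dz

For a 2-form omega = sum_{i<j} g_{ij} dx_i ∧ dx_j, the exterior derivative is
  d(omega) = sum_{i<j} d(g_{ij}) ∧ dx_i ∧ dx_j = sum_{i<j, k} (∂g_{ij}/∂x_k) dx_k ∧ dx_i ∧ dx_j.
Expand each term, using dx_k ∧ dx_i ∧ dx_j = sgn(permutation) dx_{(a)} ∧ dx_{(b)} ∧ dx_{(c)} with (a < b < c) sorted:
  d(-3*x*z + y^2 - 3*y) includes (∂/∂z)(-3*x*z + y^2 - 3*y) dz = (-3*x) dz, which multiplied by dx ∧ dy gives (-3*x) dx ∧ dy ∧ dz
  d(-3*y^2) includes (∂/∂y)(-3*y^2) dy = (-6*y) dy, which multiplied by dx ∧ dz gives (6*y) dx ∧ dy ∧ dz
  d(x*y) includes (∂/∂x)(x*y) dx = (y) dx, which multiplied by dy ∧ dz gives (y) dx ∧ dy ∧ dz
Collecting like 3-forms: d(omega) = (-3*x + 7*y) dx ∧ dy ∧ dz.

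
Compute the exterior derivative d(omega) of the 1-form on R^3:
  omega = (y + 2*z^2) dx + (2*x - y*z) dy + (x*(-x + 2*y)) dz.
d(omega) = (1) dx ∧ dy + (-2*x + 2*y - 4*z) dx ∧ dz + (2*x + y) dy ∧ dz

For a 1-form omega = sum_i f_i dx_i, the exterior derivative is
  d(omega) = sum_{i < j} (∂f_j/∂x_i - ∂f_i/∂x_j) dx_i ∧ dx_j.
  coefficient of dx ∧ dy: ∂f_2/∂x - ∂f_1/∂y = ∂(2*x - y*z)/∂x - ∂(y + 2*z^2)/∂y = 1
  coefficient of dx ∧ dz: ∂f_3/∂x - ∂f_1/∂z = ∂(x*(-x + 2*y))/∂x - ∂(y + 2*z^2)/∂z = -2*x + 2*y - 4*z
  coefficient of dy ∧ dz: ∂f_3/∂y - ∂f_2/∂z = ∂(x*(-x + 2*y))/∂y - ∂(2*x - y*z)/∂z = 2*x + y
Assembling: d(omega) = (1) dx ∧ dy + (-2*x + 2*y - 4*z) dx ∧ dz + (2*x + y) dy ∧ dz.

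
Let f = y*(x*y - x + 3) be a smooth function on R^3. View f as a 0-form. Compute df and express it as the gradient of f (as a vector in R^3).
df = (y*(y - 1)) dx + (2*x*y - x + 3) dy + (0) dz; grad f = (y*(y - 1), 2*x*y - x + 3, 0)

For a 0-form f, d f = (∂f/∂x) dx + (∂f/∂y) dy + (∂f/∂z) dz. The components of the vector representation are exactly the entries of grad f in Cartesian coordinates:
  ∂f/∂x = y*(y - 1)
  ∂f/∂y = 2*x*y - x + 3
  ∂f/∂z = 0.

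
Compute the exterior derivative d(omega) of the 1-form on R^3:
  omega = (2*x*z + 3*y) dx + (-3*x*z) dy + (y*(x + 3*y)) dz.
d(omega) = (-3*z - 3) dx ∧ dy + (-2*x + y) dx ∧ dz + (4*x + 6*y) dy ∧ dz

For a 1-form omega = sum_i f_i dx_i, the exterior derivative is
  d(omega) = sum_{i < j} (∂f_j/∂x_i - ∂f_i/∂x_j) dx_i ∧ dx_j.
  coefficient of dx ∧ dy: ∂f_2/∂x - ∂f_1/∂y = ∂(-3*x*z)/∂x - ∂(2*x*z + 3*y)/∂y = -3*z - 3
  coefficient of dx ∧ dz: ∂f_3/∂x - ∂f_1/∂z = ∂(y*(x + 3*y))/∂x - ∂(2*x*z + 3*y)/∂z = -2*x + y
  coefficient of dy ∧ dz: ∂f_3/∂y - ∂f_2/∂z = ∂(y*(x + 3*y))/∂y - ∂(-3*x*z)/∂z = 4*x + 6*y
Assembling: d(omega) = (-3*z - 3) dx ∧ dy + (-2*x + y) dx ∧ dz + (4*x + 6*y) dy ∧ dz.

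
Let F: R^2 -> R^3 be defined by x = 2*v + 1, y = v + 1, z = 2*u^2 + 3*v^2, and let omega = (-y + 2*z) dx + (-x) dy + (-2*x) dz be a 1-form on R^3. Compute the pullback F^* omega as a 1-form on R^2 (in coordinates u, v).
F^* omega = (8*u*(-2*v - 1)) du + (8*u^2 - 12*v^2 - 16*v - 3) dv

Using F^*(f dg) = (f ∘ F) d(g ∘ F), substitute each coordinate x_i by F_i(u, v) in f_i, and replace dx_i by d F_i = (∂F_i/∂u) du + (∂F_i/∂v) dv.
  For the x component: f_1(F) = 4*u^2 + 6*v^2 - v - 1; d F_1 = (0) du + (2) dv
  For the y component: f_2(F) = -2*v - 1; d F_2 = (0) du + (1) dv
  For the z component: f_3(F) = -4*v - 2; d F_3 = (4*u) du + (6*v) dv
Combining and collecting du, dv coefficients:
  coeff of du: 8*u*(-2*v - 1)
  coeff of dv: 8*u^2 - 12*v^2 - 16*v - 3
F^* omega = (8*u*(-2*v - 1)) du + (8*u^2 - 12*v^2 - 16*v - 3) dv.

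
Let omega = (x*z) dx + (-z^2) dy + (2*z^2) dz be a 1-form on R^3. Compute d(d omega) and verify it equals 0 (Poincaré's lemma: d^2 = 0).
d(d omega) = 0

Step 1: d omega = sum_{i<j} (∂f_j/∂x_i - ∂f_i/∂x_j) dx_i ∧ dx_j:
  coeff of dx ∧ dy: 0
  coeff of dx ∧ dz: -x
  coeff of dy ∧ dz: 2*z
Step 2: Apply d again to each 2-form coefficient. The only possible 3-form in R^3 is dx ∧ dy ∧ dz, with coefficient
  ∂(coeff of dy∧dz)/∂x - ∂(coeff of dx∧dz)/∂y + ∂(coeff of dx∧dy)/∂z
  = ∂/∂x (2*z) - ∂/∂y (-x) + ∂/∂z (0).
Each of these terms simplifies to sums of mixed partials that cancel in pairs. The result is 0 (by equality of mixed partials for smooth functions — Schwarz / Clairaut).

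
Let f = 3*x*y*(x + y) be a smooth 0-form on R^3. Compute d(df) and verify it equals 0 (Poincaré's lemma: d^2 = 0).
d(df) = 0

Step 1: df = sum_i (∂f/∂x_i) dx_i = (3*y*(2*x + y)) dx + (3*x*(x + 2*y)) dy + (0) dz.
Step 2: Apply d again. Using the 1-form formula, the coefficient of dx ∧ dy in d(df) is ∂^2 f/∂x ∂y - ∂^2 f/∂y ∂x = (6*x + 6*y) - (6*x + 6*y) = 0 (equality of mixed partials for smooth f).
Similarly for dx ∧ dz and dy ∧ dz — all coefficients vanish. So d(df) = 0.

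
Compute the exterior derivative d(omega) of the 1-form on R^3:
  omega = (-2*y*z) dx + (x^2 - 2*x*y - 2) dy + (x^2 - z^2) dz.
d(omega) = (2*x - 2*y + 2*z) dx ∧ dy + (2*x + 2*y) dx ∧ dz

For a 1-form omega = sum_i f_i dx_i, the exterior derivative is
  d(omega) = sum_{i < j} (∂f_j/∂x_i - ∂f_i/∂x_j) dx_i ∧ dx_j.
  coefficient of dx ∧ dy: ∂f_2/∂x - ∂f_1/∂y = ∂(x^2 - 2*x*y - 2)/∂x - ∂(-2*y*z)/∂y = 2*x - 2*y + 2*z
  coefficient of dx ∧ dz: ∂f_3/∂x - ∂f_1/∂z = ∂(x^2 - z^2)/∂x - ∂(-2*y*z)/∂z = 2*x + 2*y
Assembling: d(omega) = (2*x - 2*y + 2*z) dx ∧ dy + (2*x + 2*y) dx ∧ dz.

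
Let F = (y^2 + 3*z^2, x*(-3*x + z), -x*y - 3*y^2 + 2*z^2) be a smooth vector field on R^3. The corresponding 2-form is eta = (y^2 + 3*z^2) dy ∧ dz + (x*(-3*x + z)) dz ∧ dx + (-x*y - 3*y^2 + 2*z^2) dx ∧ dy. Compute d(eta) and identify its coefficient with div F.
d(eta) = (4*z) dx ∧ dy ∧ dz; div F = 4*z

For a 2-form in R^3 of the form above, applying d gives a 3-form with coefficient ∂P/∂x + ∂Q/∂y + ∂R/∂z:
  ∂P/∂x = 0
  ∂Q/∂y = 0
  ∂R/∂z = 4*z
Sum = 4*z, which is exactly div F.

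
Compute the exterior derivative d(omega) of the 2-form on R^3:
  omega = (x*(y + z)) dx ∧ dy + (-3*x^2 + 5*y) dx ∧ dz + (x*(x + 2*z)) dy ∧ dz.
d(omega) = (3*x + 2*z - 5) dx ∧ dy ∧ dz

For a 2-form omega = sum_{i<j} g_{ij} dx_i ∧ dx_j, the exterior derivative is
  d(omega) = sum_{i<j} d(g_{ij}) ∧ dx_i ∧ dx_j = sum_{i<j, k} (∂g_{ij}/∂x_k) dx_k ∧ dx_i ∧ dx_j.
Expand each term, using dx_k ∧ dx_i ∧ dx_j = sgn(permutation) dx_{(a)} ∧ dx_{(b)} ∧ dx_{(c)} with (a < b < c) sorted:
  d(x*(y + z)) includes (∂/∂z)(x*(y + z)) dz = (x) dz, which multiplied by dx ∧ dy gives (x) dx ∧ dy ∧ dz
  d(-3*x^2 + 5*y) includes (∂/∂y)(-3*x^2 + 5*y) dy = (5) dy, which multiplied by dx ∧ dz gives (-5) dx ∧ dy ∧ dz
  d(x*(x + 2*z)) includes (∂/∂x)(x*(x + 2*z)) dx = (2*x + 2*z) dx, which multiplied by dy ∧ dz gives (2*x + 2*z) dx ∧ dy ∧ dz
Collecting like 3-forms: d(omega) = (3*x + 2*z - 5) dx ∧ dy ∧ dz.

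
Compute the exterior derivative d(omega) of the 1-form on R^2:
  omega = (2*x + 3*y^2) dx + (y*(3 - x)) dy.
d(omega) = (-7*y) dx ∧ dy

For a 1-form omega = sum_i f_i dx_i, the exterior derivative is
  d(omega) = sum_{i < j} (∂f_j/∂x_i - ∂f_i/∂x_j) dx_i ∧ dx_j.
  coefficient of dx ∧ dy: ∂f_2/∂x - ∂f_1/∂y = ∂(y*(3 - x))/∂x - ∂(2*x + 3*y^2)/∂y = -7*y
Assembling: d(omega) = (-7*y) dx ∧ dy.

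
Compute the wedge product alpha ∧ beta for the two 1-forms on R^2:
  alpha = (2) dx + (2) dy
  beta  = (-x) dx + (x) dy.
alpha ∧ beta = (4*x) dx ∧ dy

Distribute the wedge, using dx_i ∧ dx_j = -dx_j ∧ dx_i and dx_i ∧ dx_i = 0. For each pair (i, j) with i < j, the coefficient of dx_i ∧ dx_j in alpha ∧ beta is (alpha_i * beta_j - alpha_j * beta_i). Collecting: alpha ∧ beta = (4*x) dx ∧ dy.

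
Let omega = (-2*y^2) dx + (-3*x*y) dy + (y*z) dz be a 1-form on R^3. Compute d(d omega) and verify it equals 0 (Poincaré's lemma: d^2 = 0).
d(d omega) = 0

Step 1: d omega = sum_{i<j} (∂f_j/∂x_i - ∂f_i/∂x_j) dx_i ∧ dx_j:
  coeff of dx ∧ dy: y
  coeff of dx ∧ dz: 0
  coeff of dy ∧ dz: z
Step 2: Apply d again to each 2-form coefficient. The only possible 3-form in R^3 is dx ∧ dy ∧ dz, with coefficient
  ∂(coeff of dy∧dz)/∂x - ∂(coeff of dx∧dz)/∂y + ∂(coeff of dx∧dy)/∂z
  = ∂/∂x (z) - ∂/∂y (0) + ∂/∂z (y).
Each of these terms simplifies to sums of mixed partials that cancel in pairs. The result is 0 (by equality of mixed partials for smooth functions — Schwarz / Clairaut).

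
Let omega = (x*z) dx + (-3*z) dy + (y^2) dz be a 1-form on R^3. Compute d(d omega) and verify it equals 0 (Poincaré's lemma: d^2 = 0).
d(d omega) = 0

Step 1: d omega = sum_{i<j} (∂f_j/∂x_i - ∂f_i/∂x_j) dx_i ∧ dx_j:
  coeff of dx ∧ dy: 0
  coeff of dx ∧ dz: -x
  coeff of dy ∧ dz: 2*y + 3
Step 2: Apply d again to each 2-form coefficient. The only possible 3-form in R^3 is dx ∧ dy ∧ dz, with coefficient
  ∂(coeff of dy∧dz)/∂x - ∂(coeff of dx∧dz)/∂y + ∂(coeff of dx∧dy)/∂z
  = ∂/∂x (2*y + 3) - ∂/∂y (-x) + ∂/∂z (0).
Each of these terms simplifies to sums of mixed partials that cancel in pairs. The result is 0 (by equality of mixed partials for smooth functions — Schwarz / Clairaut).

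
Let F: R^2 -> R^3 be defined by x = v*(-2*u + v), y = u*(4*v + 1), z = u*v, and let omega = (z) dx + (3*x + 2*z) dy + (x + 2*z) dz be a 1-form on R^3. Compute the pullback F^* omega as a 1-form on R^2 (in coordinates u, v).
F^* omega = (v*(-18*u*v - 4*u + 13*v^2 + 3*v)) du + (3*u*v*(-6*u + 5*v)) dv

Using F^*(f dg) = (f ∘ F) d(g ∘ F), substitute each coordinate x_i by F_i(u, v) in f_i, and replace dx_i by d F_i = (∂F_i/∂u) du + (∂F_i/∂v) dv.
  For the x component: f_1(F) = u*v; d F_1 = (-2*v) du + (-2*u + 2*v) dv
  For the y component: f_2(F) = v*(-4*u + 3*v); d F_2 = (4*v + 1) du + (4*u) dv
  For the z component: f_3(F) = v^2; d F_3 = (v) du + (u) dv
Combining and collecting du, dv coefficients:
  coeff of du: v*(-18*u*v - 4*u + 13*v^2 + 3*v)
  coeff of dv: 3*u*v*(-6*u + 5*v)
F^* omega = (v*(-18*u*v - 4*u + 13*v^2 + 3*v)) du + (3*u*v*(-6*u + 5*v)) dv.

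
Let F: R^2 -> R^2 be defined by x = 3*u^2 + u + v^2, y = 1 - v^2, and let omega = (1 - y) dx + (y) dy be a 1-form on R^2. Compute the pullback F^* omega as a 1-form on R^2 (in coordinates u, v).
F^* omega = (v^2*(6*u + 1)) du + (4*v^3 - 2*v) dv

Using F^*(f dg) = (f ∘ F) d(g ∘ F), substitute each coordinate x_i by F_i(u, v) in f_i, and replace dx_i by d F_i = (∂F_i/∂u) du + (∂F_i/∂v) dv.
  For the x component: f_1(F) = v^2; d F_1 = (6*u + 1) du + (2*v) dv
  For the y component: f_2(F) = 1 - v^2; d F_2 = (0) du + (-2*v) dv
Combining and collecting du, dv coefficients:
  coeff of du: v^2*(6*u + 1)
  coeff of dv: 4*v^3 - 2*v
F^* omega = (v^2*(6*u + 1)) du + (4*v^3 - 2*v) dv.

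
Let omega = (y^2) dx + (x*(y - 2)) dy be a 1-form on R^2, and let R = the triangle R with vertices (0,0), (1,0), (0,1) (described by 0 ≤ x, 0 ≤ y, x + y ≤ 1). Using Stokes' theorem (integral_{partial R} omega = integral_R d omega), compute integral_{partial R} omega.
integral_(partial R) omega = -7/6

Stokes: integral_partial_R omega = integral_R d omega with d omega = (∂Q/∂x - ∂P/∂y) dx ∧ dy.
  ∂Q/∂x = y - 2
  ∂P/∂y = 2*y
  integrand = ∂Q/∂x - ∂P/∂y = -y - 2.
Integrating over R: integral_0^1 integral_0^{1-x} (-y - 2) dy dx = -7/6.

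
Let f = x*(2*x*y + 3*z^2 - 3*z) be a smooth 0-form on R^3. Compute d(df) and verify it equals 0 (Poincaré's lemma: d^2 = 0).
d(df) = 0

Step 1: df = sum_i (∂f/∂x_i) dx_i = (4*x*y + 3*z^2 - 3*z) dx + (2*x^2) dy + (3*x*(2*z - 1)) dz.
Step 2: Apply d again. Using the 1-form formula, the coefficient of dx ∧ dy in d(df) is ∂^2 f/∂x ∂y - ∂^2 f/∂y ∂x = (4*x) - (4*x) = 0 (equality of mixed partials for smooth f).
Similarly for dx ∧ dz and dy ∧ dz — all coefficients vanish. So d(df) = 0.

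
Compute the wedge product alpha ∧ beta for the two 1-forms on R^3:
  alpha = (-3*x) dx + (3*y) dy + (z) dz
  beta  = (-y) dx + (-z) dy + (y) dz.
alpha ∧ beta = (3*x*z + 3*y^2) dx ∧ dy + (y*(-3*x + z)) dx ∧ dz + (3*y^2 + z^2) dy ∧ dz

Distribute the wedge, using dx_i ∧ dx_j = -dx_j ∧ dx_i and dx_i ∧ dx_i = 0. For each pair (i, j) with i < j, the coefficient of dx_i ∧ dx_j in alpha ∧ beta is (alpha_i * beta_j - alpha_j * beta_i). Collecting: alpha ∧ beta = (3*x*z + 3*y^2) dx ∧ dy + (y*(-3*x + z)) dx ∧ dz + (3*y^2 + z^2) dy ∧ dz.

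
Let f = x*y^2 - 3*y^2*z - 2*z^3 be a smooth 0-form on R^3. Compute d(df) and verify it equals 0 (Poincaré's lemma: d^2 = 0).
d(df) = 0

Step 1: df = sum_i (∂f/∂x_i) dx_i = (y^2) dx + (2*y*(x - 3*z)) dy + (-3*y^2 - 6*z^2) dz.
Step 2: Apply d again. Using the 1-form formula, the coefficient of dx ∧ dy in d(df) is ∂^2 f/∂x ∂y - ∂^2 f/∂y ∂x = (2*y) - (2*y) = 0 (equality of mixed partials for smooth f).
Similarly for dx ∧ dz and dy ∧ dz — all coefficients vanish. So d(df) = 0.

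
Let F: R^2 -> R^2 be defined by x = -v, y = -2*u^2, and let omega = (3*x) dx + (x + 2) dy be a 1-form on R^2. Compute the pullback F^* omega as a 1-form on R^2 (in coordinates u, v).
F^* omega = (4*u*(v - 2)) du + (3*v) dv

Using F^*(f dg) = (f ∘ F) d(g ∘ F), substitute each coordinate x_i by F_i(u, v) in f_i, and replace dx_i by d F_i = (∂F_i/∂u) du + (∂F_i/∂v) dv.
  For the x component: f_1(F) = -3*v; d F_1 = (0) du + (-1) dv
  For the y component: f_2(F) = 2 - v; d F_2 = (-4*u) du + (0) dv
Combining and collecting du, dv coefficients:
  coeff of du: 4*u*(v - 2)
  coeff of dv: 3*v
F^* omega = (4*u*(v - 2)) du + (3*v) dv.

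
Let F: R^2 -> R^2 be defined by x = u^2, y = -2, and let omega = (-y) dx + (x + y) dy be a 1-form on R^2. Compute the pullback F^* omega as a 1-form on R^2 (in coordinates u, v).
F^* omega = (4*u) du

Using F^*(f dg) = (f ∘ F) d(g ∘ F), substitute each coordinate x_i by F_i(u, v) in f_i, and replace dx_i by d F_i = (∂F_i/∂u) du + (∂F_i/∂v) dv.
  For the x component: f_1(F) = 2; d F_1 = (2*u) du + (0) dv
  For the y component: f_2(F) = u^2 - 2; d F_2 = (0) du + (0) dv
Combining and collecting du, dv coefficients:
  coeff of du: 4*u
  coeff of dv: 0
F^* omega = (4*u) du.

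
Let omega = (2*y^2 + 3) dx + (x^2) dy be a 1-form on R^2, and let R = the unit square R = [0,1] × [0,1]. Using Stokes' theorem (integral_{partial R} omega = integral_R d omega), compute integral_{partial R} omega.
integral_(partial R) omega = -1

Stokes: integral_partial_R omega = integral_R d omega with d omega = (∂Q/∂x - ∂P/∂y) dx ∧ dy.
  ∂Q/∂x = 2*x
  ∂P/∂y = 4*y
  integrand = ∂Q/∂x - ∂P/∂y = 2*x - 4*y.
Integrating over R: integral_0^1 integral_0^1 (2*x - 4*y) dx dy = -1.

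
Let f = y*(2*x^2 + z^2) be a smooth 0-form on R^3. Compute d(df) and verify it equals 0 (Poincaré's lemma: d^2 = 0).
d(df) = 0

Step 1: df = sum_i (∂f/∂x_i) dx_i = (4*x*y) dx + (2*x^2 + z^2) dy + (2*y*z) dz.
Step 2: Apply d again. Using the 1-form formula, the coefficient of dx ∧ dy in d(df) is ∂^2 f/∂x ∂y - ∂^2 f/∂y ∂x = (4*x) - (4*x) = 0 (equality of mixed partials for smooth f).
Similarly for dx ∧ dz and dy ∧ dz — all coefficients vanish. So d(df) = 0.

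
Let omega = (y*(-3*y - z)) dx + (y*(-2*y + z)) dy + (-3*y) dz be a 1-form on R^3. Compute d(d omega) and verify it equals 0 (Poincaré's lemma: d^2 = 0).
d(d omega) = 0

Step 1: d omega = sum_{i<j} (∂f_j/∂x_i - ∂f_i/∂x_j) dx_i ∧ dx_j:
  coeff of dx ∧ dy: 6*y + z
  coeff of dx ∧ dz: y
  coeff of dy ∧ dz: -y - 3
Step 2: Apply d again to each 2-form coefficient. The only possible 3-form in R^3 is dx ∧ dy ∧ dz, with coefficient
  ∂(coeff of dy∧dz)/∂x - ∂(coeff of dx∧dz)/∂y + ∂(coeff of dx∧dy)/∂z
  = ∂/∂x (-y - 3) - ∂/∂y (y) + ∂/∂z (6*y + z).
Each of these terms simplifies to sums of mixed partials that cancel in pairs. The result is 0 (by equality of mixed partials for smooth functions — Schwarz / Clairaut).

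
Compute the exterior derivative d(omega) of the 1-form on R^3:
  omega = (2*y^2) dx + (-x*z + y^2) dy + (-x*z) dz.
d(omega) = (-4*y - z) dx ∧ dy + (-z) dx ∧ dz + (x) dy ∧ dz

For a 1-form omega = sum_i f_i dx_i, the exterior derivative is
  d(omega) = sum_{i < j} (∂f_j/∂x_i - ∂f_i/∂x_j) dx_i ∧ dx_j.
  coefficient of dx ∧ dy: ∂f_2/∂x - ∂f_1/∂y = ∂(-x*z + y^2)/∂x - ∂(2*y^2)/∂y = -4*y - z
  coefficient of dx ∧ dz: ∂f_3/∂x - ∂f_1/∂z = ∂(-x*z)/∂x - ∂(2*y^2)/∂z = -z
  coefficient of dy ∧ dz: ∂f_3/∂y - ∂f_2/∂z = ∂(-x*z)/∂y - ∂(-x*z + y^2)/∂z = x
Assembling: d(omega) = (-4*y - z) dx ∧ dy + (-z) dx ∧ dz + (x) dy ∧ dz.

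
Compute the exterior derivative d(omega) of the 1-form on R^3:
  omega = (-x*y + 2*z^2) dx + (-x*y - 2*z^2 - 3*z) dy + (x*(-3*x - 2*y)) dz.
d(omega) = (x - y) dx ∧ dy + (-6*x - 2*y - 4*z) dx ∧ dz + (-2*x + 4*z + 3) dy ∧ dz

For a 1-form omega = sum_i f_i dx_i, the exterior derivative is
  d(omega) = sum_{i < j} (∂f_j/∂x_i - ∂f_i/∂x_j) dx_i ∧ dx_j.
  coefficient of dx ∧ dy: ∂f_2/∂x - ∂f_1/∂y = ∂(-x*y - 2*z^2 - 3*z)/∂x - ∂(-x*y + 2*z^2)/∂y = x - y
  coefficient of dx ∧ dz: ∂f_3/∂x - ∂f_1/∂z = ∂(x*(-3*x - 2*y))/∂x - ∂(-x*y + 2*z^2)/∂z = -6*x - 2*y - 4*z
  coefficient of dy ∧ dz: ∂f_3/∂y - ∂f_2/∂z = ∂(x*(-3*x - 2*y))/∂y - ∂(-x*y - 2*z^2 - 3*z)/∂z = -2*x + 4*z + 3
Assembling: d(omega) = (x - y) dx ∧ dy + (-6*x - 2*y - 4*z) dx ∧ dz + (-2*x + 4*z + 3) dy ∧ dz.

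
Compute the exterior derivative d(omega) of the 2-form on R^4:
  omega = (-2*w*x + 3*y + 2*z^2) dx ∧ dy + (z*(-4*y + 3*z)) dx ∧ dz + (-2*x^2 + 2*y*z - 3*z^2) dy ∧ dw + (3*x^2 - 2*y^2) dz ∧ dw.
d(omega) = (8*z) dx ∧ dy ∧ dz + (-6*x) dx ∧ dy ∧ dw + (-6*y + 6*z) dy ∧ dz ∧ dw + (6*x) dx ∧ dz ∧ dw

For a 2-form omega = sum_{i<j} g_{ij} dx_i ∧ dx_j, the exterior derivative is
  d(omega) = sum_{i<j} d(g_{ij}) ∧ dx_i ∧ dx_j = sum_{i<j, k} (∂g_{ij}/∂x_k) dx_k ∧ dx_i ∧ dx_j.
Expand each term, using dx_k ∧ dx_i ∧ dx_j = sgn(permutation) dx_{(a)} ∧ dx_{(b)} ∧ dx_{(c)} with (a < b < c) sorted:
  d(-2*w*x + 3*y + 2*z^2) includes (∂/∂z)(-2*w*x + 3*y + 2*z^2) dz = (4*z) dz, which multiplied by dx ∧ dy gives (4*z) dx ∧ dy ∧ dz
  d(-2*w*x + 3*y + 2*z^2) includes (∂/∂w)(-2*w*x + 3*y + 2*z^2) dw = (-2*x) dw, which multiplied by dx ∧ dy gives (-2*x) dx ∧ dy ∧ dw
  d(z*(-4*y + 3*z)) includes (∂/∂y)(z*(-4*y + 3*z)) dy = (-4*z) dy, which multiplied by dx ∧ dz gives (4*z) dx ∧ dy ∧ dz
  d(-2*x^2 + 2*y*z - 3*z^2) includes (∂/∂x)(-2*x^2 + 2*y*z - 3*z^2) dx = (-4*x) dx, which multiplied by dy ∧ dw gives (-4*x) dx ∧ dy ∧ dw
  d(-2*x^2 + 2*y*z - 3*z^2) includes (∂/∂z)(-2*x^2 + 2*y*z - 3*z^2) dz = (2*y - 6*z) dz, which multiplied by dy ∧ dw gives (-2*y + 6*z) dy ∧ dz ∧ dw
  d(3*x^2 - 2*y^2) includes (∂/∂x)(3*x^2 - 2*y^2) dx = (6*x) dx, which multiplied by dz ∧ dw gives (6*x) dx ∧ dz ∧ dw
  d(3*x^2 - 2*y^2) includes (∂/∂y)(3*x^2 - 2*y^2) dy = (-4*y) dy, which multiplied by dz ∧ dw gives (-4*y) dy ∧ dz ∧ dw
Collecting like 3-forms: d(omega) = (8*z) dx ∧ dy ∧ dz + (-6*x) dx ∧ dy ∧ dw + (-6*y + 6*z) dy ∧ dz ∧ dw + (6*x) dx ∧ dz ∧ dw.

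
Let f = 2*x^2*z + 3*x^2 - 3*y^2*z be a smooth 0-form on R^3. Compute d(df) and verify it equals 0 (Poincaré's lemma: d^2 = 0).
d(df) = 0

Step 1: df = sum_i (∂f/∂x_i) dx_i = (2*x*(2*z + 3)) dx + (-6*y*z) dy + (2*x^2 - 3*y^2) dz.
Step 2: Apply d again. Using the 1-form formula, the coefficient of dx ∧ dy in d(df) is ∂^2 f/∂x ∂y - ∂^2 f/∂y ∂x = (0) - (0) = 0 (equality of mixed partials for smooth f).
Similarly for dx ∧ dz and dy ∧ dz — all coefficients vanish. So d(df) = 0.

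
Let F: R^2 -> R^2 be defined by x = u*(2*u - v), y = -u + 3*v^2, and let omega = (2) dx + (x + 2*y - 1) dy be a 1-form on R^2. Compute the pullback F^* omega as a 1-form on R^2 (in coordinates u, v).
F^* omega = (-2*u^2 + u*v + 10*u - 6*v^2 - 2*v + 1) du + (12*u^2*v - 6*u*v^2 - 12*u*v - 2*u + 36*v^3 - 6*v) dv

Using F^*(f dg) = (f ∘ F) d(g ∘ F), substitute each coordinate x_i by F_i(u, v) in f_i, and replace dx_i by d F_i = (∂F_i/∂u) du + (∂F_i/∂v) dv.
  For the x component: f_1(F) = 2; d F_1 = (4*u - v) du + (-u) dv
  For the y component: f_2(F) = 2*u^2 - u*v - 2*u + 6*v^2 - 1; d F_2 = (-1) du + (6*v) dv
Combining and collecting du, dv coefficients:
  coeff of du: -2*u^2 + u*v + 10*u - 6*v^2 - 2*v + 1
  coeff of dv: 12*u^2*v - 6*u*v^2 - 12*u*v - 2*u + 36*v^3 - 6*v
F^* omega = (-2*u^2 + u*v + 10*u - 6*v^2 - 2*v + 1) du + (12*u^2*v - 6*u*v^2 - 12*u*v - 2*u + 36*v^3 - 6*v) dv.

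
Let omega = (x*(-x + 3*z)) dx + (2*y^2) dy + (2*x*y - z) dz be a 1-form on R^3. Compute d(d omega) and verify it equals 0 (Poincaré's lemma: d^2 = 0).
d(d omega) = 0

Step 1: d omega = sum_{i<j} (∂f_j/∂x_i - ∂f_i/∂x_j) dx_i ∧ dx_j:
  coeff of dx ∧ dy: 0
  coeff of dx ∧ dz: -3*x + 2*y
  coeff of dy ∧ dz: 2*x
Step 2: Apply d again to each 2-form coefficient. The only possible 3-form in R^3 is dx ∧ dy ∧ dz, with coefficient
  ∂(coeff of dy∧dz)/∂x - ∂(coeff of dx∧dz)/∂y + ∂(coeff of dx∧dy)/∂z
  = ∂/∂x (2*x) - ∂/∂y (-3*x + 2*y) + ∂/∂z (0).
Each of these terms simplifies to sums of mixed partials that cancel in pairs. The result is 0 (by equality of mixed partials for smooth functions — Schwarz / Clairaut).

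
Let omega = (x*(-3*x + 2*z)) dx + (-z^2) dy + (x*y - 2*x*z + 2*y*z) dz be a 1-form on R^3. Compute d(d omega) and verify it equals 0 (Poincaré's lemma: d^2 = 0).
d(d omega) = 0

Step 1: d omega = sum_{i<j} (∂f_j/∂x_i - ∂f_i/∂x_j) dx_i ∧ dx_j:
  coeff of dx ∧ dy: 0
  coeff of dx ∧ dz: -2*x + y - 2*z
  coeff of dy ∧ dz: x + 4*z
Step 2: Apply d again to each 2-form coefficient. The only possible 3-form in R^3 is dx ∧ dy ∧ dz, with coefficient
  ∂(coeff of dy∧dz)/∂x - ∂(coeff of dx∧dz)/∂y + ∂(coeff of dx∧dy)/∂z
  = ∂/∂x (x + 4*z) - ∂/∂y (-2*x + y - 2*z) + ∂/∂z (0).
Each of these terms simplifies to sums of mixed partials that cancel in pairs. The result is 0 (by equality of mixed partials for smooth functions — Schwarz / Clairaut).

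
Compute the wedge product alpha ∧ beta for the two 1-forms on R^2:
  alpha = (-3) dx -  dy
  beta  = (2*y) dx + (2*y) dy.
alpha ∧ beta = (-4*y) dx ∧ dy

Distribute the wedge, using dx_i ∧ dx_j = -dx_j ∧ dx_i and dx_i ∧ dx_i = 0. For each pair (i, j) with i < j, the coefficient of dx_i ∧ dx_j in alpha ∧ beta is (alpha_i * beta_j - alpha_j * beta_i). Collecting: alpha ∧ beta = (-4*y) dx ∧ dy.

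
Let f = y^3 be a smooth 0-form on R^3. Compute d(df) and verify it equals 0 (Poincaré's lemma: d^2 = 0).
d(df) = 0

Step 1: df = sum_i (∂f/∂x_i) dx_i = (0) dx + (3*y^2) dy + (0) dz.
Step 2: Apply d again. Using the 1-form formula, the coefficient of dx ∧ dy in d(df) is ∂^2 f/∂x ∂y - ∂^2 f/∂y ∂x = (0) - (0) = 0 (equality of mixed partials for smooth f).
Similarly for dx ∧ dz and dy ∧ dz — all coefficients vanish. So d(df) = 0.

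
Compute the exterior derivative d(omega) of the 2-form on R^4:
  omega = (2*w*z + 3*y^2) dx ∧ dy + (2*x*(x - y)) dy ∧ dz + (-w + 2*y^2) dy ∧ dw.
d(omega) = (2*w + 4*x - 2*y) dx ∧ dy ∧ dz + (2*z) dx ∧ dy ∧ dw

For a 2-form omega = sum_{i<j} g_{ij} dx_i ∧ dx_j, the exterior derivative is
  d(omega) = sum_{i<j} d(g_{ij}) ∧ dx_i ∧ dx_j = sum_{i<j, k} (∂g_{ij}/∂x_k) dx_k ∧ dx_i ∧ dx_j.
Expand each term, using dx_k ∧ dx_i ∧ dx_j = sgn(permutation) dx_{(a)} ∧ dx_{(b)} ∧ dx_{(c)} with (a < b < c) sorted:
  d(2*w*z + 3*y^2) includes (∂/∂z)(2*w*z + 3*y^2) dz = (2*w) dz, which multiplied by dx ∧ dy gives (2*w) dx ∧ dy ∧ dz
  d(2*w*z + 3*y^2) includes (∂/∂w)(2*w*z + 3*y^2) dw = (2*z) dw, which multiplied by dx ∧ dy gives (2*z) dx ∧ dy ∧ dw
  d(2*x*(x - y)) includes (∂/∂x)(2*x*(x - y)) dx = (4*x - 2*y) dx, which multiplied by dy ∧ dz gives (4*x - 2*y) dx ∧ dy ∧ dz
Collecting like 3-forms: d(omega) = (2*w + 4*x - 2*y) dx ∧ dy ∧ dz + (2*z) dx ∧ dy ∧ dw.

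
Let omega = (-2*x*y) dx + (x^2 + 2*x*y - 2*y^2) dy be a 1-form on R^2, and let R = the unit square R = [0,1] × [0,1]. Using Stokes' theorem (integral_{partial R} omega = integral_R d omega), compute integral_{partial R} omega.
integral_(partial R) omega = 3

Stokes: integral_partial_R omega = integral_R d omega with d omega = (∂Q/∂x - ∂P/∂y) dx ∧ dy.
  ∂Q/∂x = 2*x + 2*y
  ∂P/∂y = -2*x
  integrand = ∂Q/∂x - ∂P/∂y = 4*x + 2*y.
Integrating over R: integral_0^1 integral_0^1 (4*x + 2*y) dx dy = 3.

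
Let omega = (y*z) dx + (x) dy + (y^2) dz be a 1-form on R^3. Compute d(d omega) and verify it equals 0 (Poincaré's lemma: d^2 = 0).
d(d omega) = 0

Step 1: d omega = sum_{i<j} (∂f_j/∂x_i - ∂f_i/∂x_j) dx_i ∧ dx_j:
  coeff of dx ∧ dy: 1 - z
  coeff of dx ∧ dz: -y
  coeff of dy ∧ dz: 2*y
Step 2: Apply d again to each 2-form coefficient. The only possible 3-form in R^3 is dx ∧ dy ∧ dz, with coefficient
  ∂(coeff of dy∧dz)/∂x - ∂(coeff of dx∧dz)/∂y + ∂(coeff of dx∧dy)/∂z
  = ∂/∂x (2*y) - ∂/∂y (-y) + ∂/∂z (1 - z).
Each of these terms simplifies to sums of mixed partials that cancel in pairs. The result is 0 (by equality of mixed partials for smooth functions — Schwarz / Clairaut).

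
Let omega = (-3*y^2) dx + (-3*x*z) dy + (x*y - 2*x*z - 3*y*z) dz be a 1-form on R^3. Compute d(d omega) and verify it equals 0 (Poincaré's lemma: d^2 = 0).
d(d omega) = 0

Step 1: d omega = sum_{i<j} (∂f_j/∂x_i - ∂f_i/∂x_j) dx_i ∧ dx_j:
  coeff of dx ∧ dy: 6*y - 3*z
  coeff of dx ∧ dz: y - 2*z
  coeff of dy ∧ dz: 4*x - 3*z
Step 2: Apply d again to each 2-form coefficient. The only possible 3-form in R^3 is dx ∧ dy ∧ dz, with coefficient
  ∂(coeff of dy∧dz)/∂x - ∂(coeff of dx∧dz)/∂y + ∂(coeff of dx∧dy)/∂z
  = ∂/∂x (4*x - 3*z) - ∂/∂y (y - 2*z) + ∂/∂z (6*y - 3*z).
Each of these terms simplifies to sums of mixed partials that cancel in pairs. The result is 0 (by equality of mixed partials for smooth functions — Schwarz / Clairaut).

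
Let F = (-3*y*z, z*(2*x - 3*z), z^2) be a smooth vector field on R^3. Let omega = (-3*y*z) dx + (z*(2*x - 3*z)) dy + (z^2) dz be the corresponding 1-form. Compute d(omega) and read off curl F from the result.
d(omega) = (-2*x + 6*z) dy ∧ dz + (-3*y) dz ∧ dx + (5*z) dx ∧ dy; curl F = (-2*x + 6*z, -3*y, 5*z)

d omega = sum_{i<j} (∂f_j/∂x_i - ∂f_i/∂x_j) dx_i ∧ dx_j. Under the identification (dy ∧ dz, dz ∧ dx, dx ∧ dy) ↔ (e_x, e_y, e_z), the coefficients are exactly the components of curl F. Compute:
  ∂R/∂y - ∂Q/∂z = (0) - (2*x - 6*z) = -2*x + 6*z
  ∂P/∂z - ∂R/∂x = (-3*y) - (0) = -3*y
  ∂Q/∂x - ∂P/∂y = (2*z) - (-3*z) = 5*z.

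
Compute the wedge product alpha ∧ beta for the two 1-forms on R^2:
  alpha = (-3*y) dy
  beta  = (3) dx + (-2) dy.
alpha ∧ beta = (9*y) dx ∧ dy

Distribute the wedge, using dx_i ∧ dx_j = -dx_j ∧ dx_i and dx_i ∧ dx_i = 0. For each pair (i, j) with i < j, the coefficient of dx_i ∧ dx_j in alpha ∧ beta is (alpha_i * beta_j - alpha_j * beta_i). Collecting: alpha ∧ beta = (9*y) dx ∧ dy.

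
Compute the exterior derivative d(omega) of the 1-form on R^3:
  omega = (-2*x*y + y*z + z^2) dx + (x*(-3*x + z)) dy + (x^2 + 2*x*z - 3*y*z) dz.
d(omega) = (-4*x) dx ∧ dy + (2*x - y) dx ∧ dz + (-x - 3*z) dy ∧ dz

For a 1-form omega = sum_i f_i dx_i, the exterior derivative is
  d(omega) = sum_{i < j} (∂f_j/∂x_i - ∂f_i/∂x_j) dx_i ∧ dx_j.
  coefficient of dx ∧ dy: ∂f_2/∂x - ∂f_1/∂y = ∂(x*(-3*x + z))/∂x - ∂(-2*x*y + y*z + z^2)/∂y = -4*x
  coefficient of dx ∧ dz: ∂f_3/∂x - ∂f_1/∂z = ∂(x^2 + 2*x*z - 3*y*z)/∂x - ∂(-2*x*y + y*z + z^2)/∂z = 2*x - y
  coefficient of dy ∧ dz: ∂f_3/∂y - ∂f_2/∂z = ∂(x^2 + 2*x*z - 3*y*z)/∂y - ∂(x*(-3*x + z))/∂z = -x - 3*z
Assembling: d(omega) = (-4*x) dx ∧ dy + (2*x - y) dx ∧ dz + (-x - 3*z) dy ∧ dz.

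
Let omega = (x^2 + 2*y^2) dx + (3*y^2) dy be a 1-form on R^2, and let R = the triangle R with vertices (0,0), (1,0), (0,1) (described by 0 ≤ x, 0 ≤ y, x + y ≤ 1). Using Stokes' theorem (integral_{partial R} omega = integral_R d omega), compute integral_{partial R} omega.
integral_(partial R) omega = -2/3

Stokes: integral_partial_R omega = integral_R d omega with d omega = (∂Q/∂x - ∂P/∂y) dx ∧ dy.
  ∂Q/∂x = 0
  ∂P/∂y = 4*y
  integrand = ∂Q/∂x - ∂P/∂y = -4*y.
Integrating over R: integral_0^1 integral_0^{1-x} (-4*y) dy dx = -2/3.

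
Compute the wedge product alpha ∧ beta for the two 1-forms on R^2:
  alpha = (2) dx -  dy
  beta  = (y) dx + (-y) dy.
alpha ∧ beta = (-y) dx ∧ dy

Distribute the wedge, using dx_i ∧ dx_j = -dx_j ∧ dx_i and dx_i ∧ dx_i = 0. For each pair (i, j) with i < j, the coefficient of dx_i ∧ dx_j in alpha ∧ beta is (alpha_i * beta_j - alpha_j * beta_i). Collecting: alpha ∧ beta = (-y) dx ∧ dy.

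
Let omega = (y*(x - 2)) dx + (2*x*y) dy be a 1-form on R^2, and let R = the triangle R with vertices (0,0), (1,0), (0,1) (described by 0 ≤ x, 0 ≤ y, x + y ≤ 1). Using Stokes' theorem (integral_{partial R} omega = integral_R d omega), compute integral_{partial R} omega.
integral_(partial R) omega = 7/6

Stokes: integral_partial_R omega = integral_R d omega with d omega = (∂Q/∂x - ∂P/∂y) dx ∧ dy.
  ∂Q/∂x = 2*y
  ∂P/∂y = x - 2
  integrand = ∂Q/∂x - ∂P/∂y = -x + 2*y + 2.
Integrating over R: integral_0^1 integral_0^{1-x} (-x + 2*y + 2) dy dx = 7/6.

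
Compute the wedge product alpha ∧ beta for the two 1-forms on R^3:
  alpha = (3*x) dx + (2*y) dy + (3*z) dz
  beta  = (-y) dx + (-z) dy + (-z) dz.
alpha ∧ beta = (-3*x*z + 2*y^2) dx ∧ dy + (3*z*(-x + y)) dx ∧ dz + (z*(-2*y + 3*z)) dy ∧ dz

Distribute the wedge, using dx_i ∧ dx_j = -dx_j ∧ dx_i and dx_i ∧ dx_i = 0. For each pair (i, j) with i < j, the coefficient of dx_i ∧ dx_j in alpha ∧ beta is (alpha_i * beta_j - alpha_j * beta_i). Collecting: alpha ∧ beta = (-3*x*z + 2*y^2) dx ∧ dy + (3*z*(-x + y)) dx ∧ dz + (z*(-2*y + 3*z)) dy ∧ dz.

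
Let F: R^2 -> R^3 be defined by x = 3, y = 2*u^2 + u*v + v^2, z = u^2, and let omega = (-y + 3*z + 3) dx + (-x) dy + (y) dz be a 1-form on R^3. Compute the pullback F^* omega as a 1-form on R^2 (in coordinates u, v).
F^* omega = (4*u^3 + 2*u^2*v + 2*u*v^2 - 12*u - 3*v) du + (-3*u - 6*v) dv

Using F^*(f dg) = (f ∘ F) d(g ∘ F), substitute each coordinate x_i by F_i(u, v) in f_i, and replace dx_i by d F_i = (∂F_i/∂u) du + (∂F_i/∂v) dv.
  For the x component: f_1(F) = u^2 - u*v - v^2 + 3; d F_1 = (0) du + (0) dv
  For the y component: f_2(F) = -3; d F_2 = (4*u + v) du + (u + 2*v) dv
  For the z component: f_3(F) = 2*u^2 + u*v + v^2; d F_3 = (2*u) du + (0) dv
Combining and collecting du, dv coefficients:
  coeff of du: 4*u^3 + 2*u^2*v + 2*u*v^2 - 12*u - 3*v
  coeff of dv: -3*u - 6*v
F^* omega = (4*u^3 + 2*u^2*v + 2*u*v^2 - 12*u - 3*v) du + (-3*u - 6*v) dv.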